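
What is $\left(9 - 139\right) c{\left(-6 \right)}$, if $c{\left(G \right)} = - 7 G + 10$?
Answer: $-6760$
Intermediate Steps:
$c{\left(G \right)} = 10 - 7 G$
$\left(9 - 139\right) c{\left(-6 \right)} = \left(9 - 139\right) \left(10 - -42\right) = - 130 \left(10 + 42\right) = \left(-130\right) 52 = -6760$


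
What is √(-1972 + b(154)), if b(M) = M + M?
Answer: 8*I*√26 ≈ 40.792*I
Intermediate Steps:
b(M) = 2*M
√(-1972 + b(154)) = √(-1972 + 2*154) = √(-1972 + 308) = √(-1664) = 8*I*√26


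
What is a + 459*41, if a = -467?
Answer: 18352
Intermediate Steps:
a + 459*41 = -467 + 459*41 = -467 + 18819 = 18352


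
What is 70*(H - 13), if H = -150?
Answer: -11410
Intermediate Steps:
70*(H - 13) = 70*(-150 - 13) = 70*(-163) = -11410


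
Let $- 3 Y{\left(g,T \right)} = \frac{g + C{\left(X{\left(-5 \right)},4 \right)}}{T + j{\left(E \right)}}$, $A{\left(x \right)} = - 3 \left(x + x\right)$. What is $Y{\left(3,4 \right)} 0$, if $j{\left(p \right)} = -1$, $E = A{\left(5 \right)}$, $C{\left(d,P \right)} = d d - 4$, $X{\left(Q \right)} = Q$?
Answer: $0$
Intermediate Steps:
$C{\left(d,P \right)} = -4 + d^{2}$ ($C{\left(d,P \right)} = d^{2} - 4 = -4 + d^{2}$)
$A{\left(x \right)} = - 6 x$ ($A{\left(x \right)} = - 3 \cdot 2 x = - 6 x$)
$E = -30$ ($E = \left(-6\right) 5 = -30$)
$Y{\left(g,T \right)} = - \frac{21 + g}{3 \left(-1 + T\right)}$ ($Y{\left(g,T \right)} = - \frac{\left(g - \left(4 - \left(-5\right)^{2}\right)\right) \frac{1}{T - 1}}{3} = - \frac{\left(g + \left(-4 + 25\right)\right) \frac{1}{-1 + T}}{3} = - \frac{\left(g + 21\right) \frac{1}{-1 + T}}{3} = - \frac{\left(21 + g\right) \frac{1}{-1 + T}}{3} = - \frac{\frac{1}{-1 + T} \left(21 + g\right)}{3} = - \frac{21 + g}{3 \left(-1 + T\right)}$)
$Y{\left(3,4 \right)} 0 = \frac{-21 - 3}{3 \left(-1 + 4\right)} 0 = \frac{-21 - 3}{3 \cdot 3} \cdot 0 = \frac{1}{3} \cdot \frac{1}{3} \left(-24\right) 0 = \left(- \frac{8}{3}\right) 0 = 0$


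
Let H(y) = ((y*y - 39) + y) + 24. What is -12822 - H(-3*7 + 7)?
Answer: -12989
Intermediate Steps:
H(y) = -15 + y + y² (H(y) = ((y² - 39) + y) + 24 = ((-39 + y²) + y) + 24 = (-39 + y + y²) + 24 = -15 + y + y²)
-12822 - H(-3*7 + 7) = -12822 - (-15 + (-3*7 + 7) + (-3*7 + 7)²) = -12822 - (-15 + (-21 + 7) + (-21 + 7)²) = -12822 - (-15 - 14 + (-14)²) = -12822 - (-15 - 14 + 196) = -12822 - 1*167 = -12822 - 167 = -12989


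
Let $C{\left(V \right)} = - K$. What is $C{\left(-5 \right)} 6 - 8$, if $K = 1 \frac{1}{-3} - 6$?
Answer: $30$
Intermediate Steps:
$K = - \frac{19}{3}$ ($K = 1 \left(- \frac{1}{3}\right) - 6 = - \frac{1}{3} - 6 = - \frac{19}{3} \approx -6.3333$)
$C{\left(V \right)} = \frac{19}{3}$ ($C{\left(V \right)} = \left(-1\right) \left(- \frac{19}{3}\right) = \frac{19}{3}$)
$C{\left(-5 \right)} 6 - 8 = \frac{19}{3} \cdot 6 - 8 = 38 - 8 = 30$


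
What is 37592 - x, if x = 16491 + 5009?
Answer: 16092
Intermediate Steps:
x = 21500
37592 - x = 37592 - 1*21500 = 37592 - 21500 = 16092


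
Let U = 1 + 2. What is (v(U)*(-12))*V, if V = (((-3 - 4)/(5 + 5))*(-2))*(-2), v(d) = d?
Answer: 504/5 ≈ 100.80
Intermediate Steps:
U = 3
V = -14/5 (V = (-7/10*(-2))*(-2) = (-7*⅒*(-2))*(-2) = -7/10*(-2)*(-2) = (7/5)*(-2) = -14/5 ≈ -2.8000)
(v(U)*(-12))*V = (3*(-12))*(-14/5) = -36*(-14/5) = 504/5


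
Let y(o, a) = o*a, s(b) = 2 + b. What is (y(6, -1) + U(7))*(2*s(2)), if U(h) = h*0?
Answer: -48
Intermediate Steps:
U(h) = 0
y(o, a) = a*o
(y(6, -1) + U(7))*(2*s(2)) = (-1*6 + 0)*(2*(2 + 2)) = (-6 + 0)*(2*4) = -6*8 = -48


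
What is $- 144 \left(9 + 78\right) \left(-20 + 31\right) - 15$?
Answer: $-137823$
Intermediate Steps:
$- 144 \left(9 + 78\right) \left(-20 + 31\right) - 15 = - 144 \cdot 87 \cdot 11 - 15 = \left(-144\right) 957 - 15 = -137808 - 15 = -137823$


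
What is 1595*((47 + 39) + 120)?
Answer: 328570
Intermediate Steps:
1595*((47 + 39) + 120) = 1595*(86 + 120) = 1595*206 = 328570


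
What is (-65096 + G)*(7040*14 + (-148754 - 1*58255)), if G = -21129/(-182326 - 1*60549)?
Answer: 1714597112340079/242875 ≈ 7.0596e+9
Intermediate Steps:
G = 21129/242875 (G = -21129/(-182326 - 60549) = -21129/(-242875) = -21129*(-1/242875) = 21129/242875 ≈ 0.086995)
(-65096 + G)*(7040*14 + (-148754 - 1*58255)) = (-65096 + 21129/242875)*(7040*14 + (-148754 - 1*58255)) = -15810169871*(98560 + (-148754 - 58255))/242875 = -15810169871*(98560 - 207009)/242875 = -15810169871/242875*(-108449) = 1714597112340079/242875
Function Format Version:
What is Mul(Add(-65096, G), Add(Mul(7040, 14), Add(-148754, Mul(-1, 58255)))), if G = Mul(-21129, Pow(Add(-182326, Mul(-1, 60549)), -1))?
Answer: Rational(1714597112340079, 242875) ≈ 7.0596e+9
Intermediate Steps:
G = Rational(21129, 242875) (G = Mul(-21129, Pow(Add(-182326, -60549), -1)) = Mul(-21129, Pow(-242875, -1)) = Mul(-21129, Rational(-1, 242875)) = Rational(21129, 242875) ≈ 0.086995)
Mul(Add(-65096, G), Add(Mul(7040, 14), Add(-148754, Mul(-1, 58255)))) = Mul(Add(-65096, Rational(21129, 242875)), Add(Mul(7040, 14), Add(-148754, Mul(-1, 58255)))) = Mul(Rational(-15810169871, 242875), Add(98560, Add(-148754, -58255))) = Mul(Rational(-15810169871, 242875), Add(98560, -207009)) = Mul(Rational(-15810169871, 242875), -108449) = Rational(1714597112340079, 242875)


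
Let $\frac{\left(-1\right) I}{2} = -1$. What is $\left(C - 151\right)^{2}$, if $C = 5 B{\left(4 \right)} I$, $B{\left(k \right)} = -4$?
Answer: $36481$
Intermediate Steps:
$I = 2$ ($I = \left(-2\right) \left(-1\right) = 2$)
$C = -40$ ($C = 5 \left(-4\right) 2 = \left(-20\right) 2 = -40$)
$\left(C - 151\right)^{2} = \left(-40 - 151\right)^{2} = \left(-191\right)^{2} = 36481$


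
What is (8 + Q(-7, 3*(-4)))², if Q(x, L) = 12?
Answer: 400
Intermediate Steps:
(8 + Q(-7, 3*(-4)))² = (8 + 12)² = 20² = 400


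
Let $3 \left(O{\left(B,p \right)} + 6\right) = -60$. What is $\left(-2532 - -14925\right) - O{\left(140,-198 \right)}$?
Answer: $12419$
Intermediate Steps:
$O{\left(B,p \right)} = -26$ ($O{\left(B,p \right)} = -6 + \frac{1}{3} \left(-60\right) = -6 - 20 = -26$)
$\left(-2532 - -14925\right) - O{\left(140,-198 \right)} = \left(-2532 - -14925\right) - -26 = \left(-2532 + 14925\right) + 26 = 12393 + 26 = 12419$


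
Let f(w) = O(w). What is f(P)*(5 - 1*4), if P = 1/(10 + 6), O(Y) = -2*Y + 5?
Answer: 39/8 ≈ 4.8750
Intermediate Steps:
O(Y) = 5 - 2*Y
P = 1/16 ≈ 0.062500
f(w) = 5 - 2*w
f(P)*(5 - 1*4) = (5 - 2*1/16)*(5 - 1*4) = (5 - 1/8)*(5 - 4) = (39/8)*1 = 39/8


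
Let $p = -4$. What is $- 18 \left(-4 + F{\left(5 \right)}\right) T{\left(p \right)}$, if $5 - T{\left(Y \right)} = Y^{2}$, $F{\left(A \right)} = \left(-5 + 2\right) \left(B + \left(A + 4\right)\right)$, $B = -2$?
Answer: $-4950$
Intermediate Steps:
$F{\left(A \right)} = -6 - 3 A$ ($F{\left(A \right)} = \left(-5 + 2\right) \left(-2 + \left(A + 4\right)\right) = - 3 \left(-2 + \left(4 + A\right)\right) = - 3 \left(2 + A\right) = -6 - 3 A$)
$T{\left(Y \right)} = 5 - Y^{2}$
$- 18 \left(-4 + F{\left(5 \right)}\right) T{\left(p \right)} = - 18 \left(-4 - 21\right) \left(5 - \left(-4\right)^{2}\right) = - 18 \left(-4 - 21\right) \left(5 - 16\right) = \left(-18\right) \left(-25\right) \left(-11\right) = 450 \left(-11\right) = -4950$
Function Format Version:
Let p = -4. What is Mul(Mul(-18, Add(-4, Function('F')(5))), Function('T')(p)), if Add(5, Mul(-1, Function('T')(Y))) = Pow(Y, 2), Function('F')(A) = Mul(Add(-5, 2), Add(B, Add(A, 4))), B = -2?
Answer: -4950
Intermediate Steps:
Function('F')(A) = Add(-6, Mul(-3, A)) (Function('F')(A) = Mul(Add(-5, 2), Add(-2, Add(A, 4))) = Mul(-3, Add(-2, Add(4, A))) = Mul(-3, Add(2, A)) = Add(-6, Mul(-3, A)))
Function('T')(Y) = Add(5, Mul(-1, Pow(Y, 2)))
Mul(Mul(-18, Add(-4, Function('F')(5))), Function('T')(p)) = Mul(Mul(-18, Add(-4, Add(-6, Mul(-3, 5)))), Add(5, Mul(-1, Pow(-4, 2)))) = Mul(Mul(-18, Add(-4, Add(-6, -15))), Add(5, Mul(-1, 16))) = Mul(Mul(-18, Add(-4, -21)), Add(5, -16)) = Mul(Mul(-18, -25), -11) = Mul(450, -11) = -4950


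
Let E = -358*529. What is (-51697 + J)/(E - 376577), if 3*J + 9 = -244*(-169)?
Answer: 113864/1697877 ≈ 0.067063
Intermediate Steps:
J = 41227/3 (J = -3 + (-244*(-169))/3 = -3 + (1/3)*41236 = -3 + 41236/3 = 41227/3 ≈ 13742.)
E = -189382
(-51697 + J)/(E - 376577) = (-51697 + 41227/3)/(-189382 - 376577) = -113864/3/(-565959) = -113864/3*(-1/565959) = 113864/1697877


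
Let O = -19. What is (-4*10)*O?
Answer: 760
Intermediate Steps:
(-4*10)*O = -4*10*(-19) = -40*(-19) = 760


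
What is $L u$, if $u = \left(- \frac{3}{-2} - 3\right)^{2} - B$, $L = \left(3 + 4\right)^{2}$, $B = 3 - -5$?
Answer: $- \frac{1127}{4} \approx -281.75$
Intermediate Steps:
$B = 8$ ($B = 3 + 5 = 8$)
$L = 49$ ($L = 7^{2} = 49$)
$u = - \frac{23}{4}$ ($u = \left(- \frac{3}{-2} - 3\right)^{2} - 8 = \left(\left(-3\right) \left(- \frac{1}{2}\right) - 3\right)^{2} - 8 = \left(\frac{3}{2} - 3\right)^{2} - 8 = \left(- \frac{3}{2}\right)^{2} - 8 = \frac{9}{4} - 8 = - \frac{23}{4} \approx -5.75$)
$L u = 49 \left(- \frac{23}{4}\right) = - \frac{1127}{4}$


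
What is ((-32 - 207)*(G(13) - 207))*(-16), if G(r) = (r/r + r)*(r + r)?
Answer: 600368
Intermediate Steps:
G(r) = 2*r*(1 + r) (G(r) = (1 + r)*(2*r) = 2*r*(1 + r))
((-32 - 207)*(G(13) - 207))*(-16) = ((-32 - 207)*(2*13*(1 + 13) - 207))*(-16) = -239*(2*13*14 - 207)*(-16) = -239*(364 - 207)*(-16) = -239*157*(-16) = -37523*(-16) = 600368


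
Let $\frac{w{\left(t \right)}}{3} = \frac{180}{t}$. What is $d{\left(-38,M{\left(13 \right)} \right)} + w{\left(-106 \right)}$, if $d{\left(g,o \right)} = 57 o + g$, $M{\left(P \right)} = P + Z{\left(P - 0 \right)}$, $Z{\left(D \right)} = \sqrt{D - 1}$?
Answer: $\frac{36989}{53} + 114 \sqrt{3} \approx 895.36$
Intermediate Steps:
$Z{\left(D \right)} = \sqrt{-1 + D}$
$w{\left(t \right)} = \frac{540}{t}$ ($w{\left(t \right)} = 3 \frac{180}{t} = \frac{540}{t}$)
$M{\left(P \right)} = P + \sqrt{-1 + P}$ ($M{\left(P \right)} = P + \sqrt{-1 + \left(P - 0\right)} = P + \sqrt{-1 + \left(P + 0\right)} = P + \sqrt{-1 + P}$)
$d{\left(g,o \right)} = g + 57 o$
$d{\left(-38,M{\left(13 \right)} \right)} + w{\left(-106 \right)} = \left(-38 + 57 \left(13 + \sqrt{-1 + 13}\right)\right) + \frac{540}{-106} = \left(-38 + 57 \left(13 + \sqrt{12}\right)\right) + 540 \left(- \frac{1}{106}\right) = \left(-38 + 57 \left(13 + 2 \sqrt{3}\right)\right) - \frac{270}{53} = \left(-38 + \left(741 + 114 \sqrt{3}\right)\right) - \frac{270}{53} = \left(703 + 114 \sqrt{3}\right) - \frac{270}{53} = \frac{36989}{53} + 114 \sqrt{3}$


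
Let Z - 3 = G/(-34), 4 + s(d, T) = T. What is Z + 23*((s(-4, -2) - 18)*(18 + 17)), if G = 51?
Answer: -38637/2 ≈ -19319.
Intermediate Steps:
s(d, T) = -4 + T
Z = 3/2 (Z = 3 + 51/(-34) = 3 + 51*(-1/34) = 3 - 3/2 = 3/2 ≈ 1.5000)
Z + 23*((s(-4, -2) - 18)*(18 + 17)) = 3/2 + 23*(((-4 - 2) - 18)*(18 + 17)) = 3/2 + 23*((-6 - 18)*35) = 3/2 + 23*(-24*35) = 3/2 + 23*(-840) = 3/2 - 19320 = -38637/2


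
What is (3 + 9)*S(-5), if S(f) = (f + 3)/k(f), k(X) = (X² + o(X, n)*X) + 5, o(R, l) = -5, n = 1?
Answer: -24/55 ≈ -0.43636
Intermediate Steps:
k(X) = 5 + X² - 5*X (k(X) = (X² - 5*X) + 5 = 5 + X² - 5*X)
S(f) = (3 + f)/(5 + f² - 5*f) (S(f) = (f + 3)/(5 + f² - 5*f) = (3 + f)/(5 + f² - 5*f))
(3 + 9)*S(-5) = (3 + 9)*((3 - 5)/(5 + (-5)² - 5*(-5))) = 12*(-2/(5 + 25 + 25)) = 12*(-2/55) = -24/55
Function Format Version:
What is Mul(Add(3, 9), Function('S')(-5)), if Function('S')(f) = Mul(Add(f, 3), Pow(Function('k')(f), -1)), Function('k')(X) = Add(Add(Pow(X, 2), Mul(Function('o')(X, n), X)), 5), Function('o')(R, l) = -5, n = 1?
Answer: Rational(-24, 55) ≈ -0.43636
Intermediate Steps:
Function('k')(X) = Add(5, Pow(X, 2), Mul(-5, X)) (Function('k')(X) = Add(Add(Pow(X, 2), Mul(-5, X)), 5) = Add(5, Pow(X, 2), Mul(-5, X)))
Function('S')(f) = Mul(Pow(Add(5, Pow(f, 2), Mul(-5, f)), -1), Add(3, f)) (Function('S')(f) = Mul(Add(f, 3), Pow(Add(5, Pow(f, 2), Mul(-5, f)), -1)) = Mul(Add(3, f), Pow(Add(5, Pow(f, 2), Mul(-5, f)), -1)) = Mul(Pow(Add(5, Pow(f, 2), Mul(-5, f)), -1), Add(3, f)))
Mul(Add(3, 9), Function('S')(-5)) = Mul(Add(3, 9), Mul(Pow(Add(5, Pow(-5, 2), Mul(-5, -5)), -1), Add(3, -5))) = Mul(12, Mul(Pow(Add(5, 25, 25), -1), -2)) = Mul(12, Mul(Pow(55, -1), -2)) = Mul(12, Mul(Rational(1, 55), -2)) = Mul(12, Rational(-2, 55)) = Rational(-24, 55)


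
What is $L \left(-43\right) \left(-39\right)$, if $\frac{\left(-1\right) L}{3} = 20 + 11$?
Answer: $-155961$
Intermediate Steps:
$L = -93$ ($L = - 3 \left(20 + 11\right) = \left(-3\right) 31 = -93$)
$L \left(-43\right) \left(-39\right) = \left(-93\right) \left(-43\right) \left(-39\right) = 3999 \left(-39\right) = -155961$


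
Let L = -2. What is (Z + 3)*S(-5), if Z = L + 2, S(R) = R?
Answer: -15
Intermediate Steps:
Z = 0 (Z = -2 + 2 = 0)
(Z + 3)*S(-5) = (0 + 3)*(-5) = 3*(-5) = -15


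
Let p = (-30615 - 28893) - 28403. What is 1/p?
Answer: -1/87911 ≈ -1.1375e-5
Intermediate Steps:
p = -87911 (p = -59508 - 28403 = -87911)
1/p = 1/(-87911) = -1/87911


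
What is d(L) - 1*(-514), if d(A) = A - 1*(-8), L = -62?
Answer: 460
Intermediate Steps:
d(A) = 8 + A (d(A) = A + 8 = 8 + A)
d(L) - 1*(-514) = (8 - 62) - 1*(-514) = -54 + 514 = 460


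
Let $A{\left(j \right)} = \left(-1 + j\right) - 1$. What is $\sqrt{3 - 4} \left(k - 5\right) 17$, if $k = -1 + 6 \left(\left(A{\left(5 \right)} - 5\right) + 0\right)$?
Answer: $- 306 i \approx - 306.0 i$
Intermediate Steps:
$A{\left(j \right)} = -2 + j$
$k = -13$ ($k = -1 + 6 \left(\left(\left(-2 + 5\right) - 5\right) + 0\right) = -1 + 6 \left(\left(3 - 5\right) + 0\right) = -1 + 6 \left(-2 + 0\right) = -1 + 6 \left(-2\right) = -1 - 12 = -13$)
$\sqrt{3 - 4} \left(k - 5\right) 17 = \sqrt{3 - 4} \left(-13 - 5\right) 17 = \sqrt{-1} \left(-18\right) 17 = i \left(-18\right) 17 = - 18 i 17 = - 306 i$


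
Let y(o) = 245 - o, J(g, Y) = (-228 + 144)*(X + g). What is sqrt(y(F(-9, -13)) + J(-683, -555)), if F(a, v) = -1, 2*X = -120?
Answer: 177*sqrt(2) ≈ 250.32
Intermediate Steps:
X = -60 (X = (1/2)*(-120) = -60)
J(g, Y) = 5040 - 84*g (J(g, Y) = (-228 + 144)*(-60 + g) = -84*(-60 + g) = 5040 - 84*g)
sqrt(y(F(-9, -13)) + J(-683, -555)) = sqrt((245 - 1*(-1)) + (5040 - 84*(-683))) = sqrt((245 + 1) + (5040 + 57372)) = sqrt(246 + 62412) = sqrt(62658) = 177*sqrt(2)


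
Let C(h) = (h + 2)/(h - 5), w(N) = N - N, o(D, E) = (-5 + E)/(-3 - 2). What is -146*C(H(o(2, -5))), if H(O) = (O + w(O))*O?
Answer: 876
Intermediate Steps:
o(D, E) = 1 - E/5 (o(D, E) = (-5 + E)/(-5) = (-5 + E)*(-⅕) = 1 - E/5)
w(N) = 0
H(O) = O² (H(O) = (O + 0)*O = O*O = O²)
C(h) = (2 + h)/(-5 + h)
-146*C(H(o(2, -5))) = -146*(2 + (1 - ⅕*(-5))²)/(-5 + (1 - ⅕*(-5))²) = -146*(2 + (1 + 1)²)/(-5 + (1 + 1)²) = -146*(2 + 2²)/(-5 + 2²) = -146*(2 + 4)/(-5 + 4) = -146*6/(-1) = -(-146)*6 = -146*(-6) = 876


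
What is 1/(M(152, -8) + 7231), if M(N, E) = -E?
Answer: 1/7239 ≈ 0.00013814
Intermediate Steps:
1/(M(152, -8) + 7231) = 1/(-1*(-8) + 7231) = 1/(8 + 7231) = 1/7239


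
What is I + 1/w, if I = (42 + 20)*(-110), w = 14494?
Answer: -98849079/14494 ≈ -6820.0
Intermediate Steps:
I = -6820 (I = 62*(-110) = -6820)
I + 1/w = -6820 + 1/14494 = -98849079/14494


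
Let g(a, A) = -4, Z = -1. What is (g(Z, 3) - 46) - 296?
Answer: -346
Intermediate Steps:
(g(Z, 3) - 46) - 296 = (-4 - 46) - 296 = -50 - 296 = -346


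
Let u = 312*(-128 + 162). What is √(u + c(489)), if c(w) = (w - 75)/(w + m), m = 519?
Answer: √8316994/28 ≈ 103.00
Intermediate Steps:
u = 10608 (u = 312*34 = 10608)
c(w) = (-75 + w)/(519 + w) (c(w) = (w - 75)/(w + 519) = (-75 + w)/(519 + w))
√(u + c(489)) = √(10608 + (-75 + 489)/(519 + 489)) = √(10608 + 414/1008) = √(10608 + (1/1008)*414) = √(10608 + 23/56) = √(594071/56) = √8316994/28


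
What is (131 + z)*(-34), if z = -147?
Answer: 544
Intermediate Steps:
(131 + z)*(-34) = (131 - 147)*(-34) = -16*(-34) = 544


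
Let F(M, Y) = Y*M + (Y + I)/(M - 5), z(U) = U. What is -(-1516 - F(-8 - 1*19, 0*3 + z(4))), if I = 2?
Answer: 22525/16 ≈ 1407.8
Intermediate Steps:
F(M, Y) = M*Y + (2 + Y)/(-5 + M) (F(M, Y) = Y*M + (Y + 2)/(M - 5) = M*Y + (2 + Y)/(-5 + M))
-(-1516 - F(-8 - 1*19, 0*3 + z(4))) = -(-1516 - (2 + (0*3 + 4) + (0*3 + 4)*(-8 - 1*19)**2 - 5*(-8 - 1*19)*(0*3 + 4))/(-5 + (-8 - 1*19))) = -(-1516 - (2 + (0 + 4) + (0 + 4)*(-8 - 19)**2 - 5*(-8 - 19)*(0 + 4))/(-5 + (-8 - 19))) = -(-1516 - (2 + 4 + 4*(-27)**2 - 5*(-27)*4)/(-5 - 27)) = -(-1516 - (2 + 4 + 4*729 + 540)/(-32)) = -(-1516 - (-1)*(2 + 4 + 2916 + 540)/32) = -(-1516 - (-1)*3462/32) = -(-1516 - 1*(-1731/16)) = -(-1516 + 1731/16) = -1*(-22525/16) = 22525/16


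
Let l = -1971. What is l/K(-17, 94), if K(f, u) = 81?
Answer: -73/3 ≈ -24.333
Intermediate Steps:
l/K(-17, 94) = -1971/81 = -1971*1/81 = -73/3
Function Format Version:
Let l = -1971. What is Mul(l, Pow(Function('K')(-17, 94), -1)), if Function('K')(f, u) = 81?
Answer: Rational(-73, 3) ≈ -24.333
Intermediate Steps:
Mul(l, Pow(Function('K')(-17, 94), -1)) = Mul(-1971, Pow(81, -1)) = Mul(-1971, Rational(1, 81)) = Rational(-73, 3)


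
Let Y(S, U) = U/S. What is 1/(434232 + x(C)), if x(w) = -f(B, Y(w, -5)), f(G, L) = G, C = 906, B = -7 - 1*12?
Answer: 1/434251 ≈ 2.3028e-6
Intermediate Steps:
B = -19 (B = -7 - 12 = -19)
x(w) = 19 (x(w) = -1*(-19) = 19)
1/(434232 + x(C)) = 1/(434232 + 19) = 1/434251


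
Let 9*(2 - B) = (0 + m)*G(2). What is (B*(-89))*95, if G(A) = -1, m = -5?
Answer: -109915/9 ≈ -12213.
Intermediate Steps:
B = 13/9 (B = 2 - (0 - 5)*(-1)/9 = 2 - (-5)*(-1)/9 = 2 - ⅑*5 = 2 - 5/9 = 13/9 ≈ 1.4444)
(B*(-89))*95 = ((13/9)*(-89))*95 = -1157/9*95 = -109915/9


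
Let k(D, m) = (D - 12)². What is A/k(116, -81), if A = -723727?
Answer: -723727/10816 ≈ -66.913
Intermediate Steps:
k(D, m) = (-12 + D)²
A/k(116, -81) = -723727/(-12 + 116)² = -723727/(104²) = -723727/10816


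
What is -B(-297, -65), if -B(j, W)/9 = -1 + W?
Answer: -594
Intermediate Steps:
B(j, W) = 9 - 9*W (B(j, W) = -9*(-1 + W) = 9 - 9*W)
-B(-297, -65) = -(9 - 9*(-65)) = -(9 + 585) = -1*594 = -594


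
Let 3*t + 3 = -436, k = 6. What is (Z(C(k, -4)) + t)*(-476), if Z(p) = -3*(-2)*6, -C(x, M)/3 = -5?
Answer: 157556/3 ≈ 52519.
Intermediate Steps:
C(x, M) = 15 (C(x, M) = -3*(-5) = 15)
t = -439/3 (t = -1 + (1/3)*(-436) = -1 - 436/3 = -439/3 ≈ -146.33)
Z(p) = 36 (Z(p) = 6*6 = 36)
(Z(C(k, -4)) + t)*(-476) = (36 - 439/3)*(-476) = -331/3*(-476) = 157556/3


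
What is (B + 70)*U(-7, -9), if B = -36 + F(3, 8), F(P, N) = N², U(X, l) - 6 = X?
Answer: -98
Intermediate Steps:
U(X, l) = 6 + X
B = 28 (B = -36 + 8² = -36 + 64 = 28)
(B + 70)*U(-7, -9) = (28 + 70)*(6 - 7) = 98*(-1) = -98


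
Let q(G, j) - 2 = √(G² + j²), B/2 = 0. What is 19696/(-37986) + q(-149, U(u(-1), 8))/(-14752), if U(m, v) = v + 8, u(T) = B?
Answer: -72657841/140092368 - √22457/14752 ≈ -0.52880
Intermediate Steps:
B = 0 (B = 2*0 = 0)
u(T) = 0
U(m, v) = 8 + v
q(G, j) = 2 + √(G² + j²)
19696/(-37986) + q(-149, U(u(-1), 8))/(-14752) = 19696/(-37986) + (2 + √((-149)² + (8 + 8)²))/(-14752) = 19696*(-1/37986) + (2 + √(22201 + 16²))*(-1/14752) = -9848/18993 + (2 + √(22201 + 256))*(-1/14752) = -9848/18993 + (2 + √22457)*(-1/14752) = -9848/18993 + (-1/7376 - √22457/14752) = -72657841/140092368 - √22457/14752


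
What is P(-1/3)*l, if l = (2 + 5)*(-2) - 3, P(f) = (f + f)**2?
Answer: -68/9 ≈ -7.5556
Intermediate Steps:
P(f) = 4*f**2 (P(f) = (2*f)**2 = 4*f**2)
l = -17 (l = 7*(-2) - 3 = -14 - 3 = -17)
P(-1/3)*l = (4*(-1/3)**2)*(-17) = (4*(1/9))*(-17) = (4/9)*(-17) = -68/9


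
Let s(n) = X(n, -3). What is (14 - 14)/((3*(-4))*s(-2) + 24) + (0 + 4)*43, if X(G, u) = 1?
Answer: 172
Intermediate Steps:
s(n) = 1
(14 - 14)/((3*(-4))*s(-2) + 24) + (0 + 4)*43 = (14 - 14)/((3*(-4))*1 + 24) + (0 + 4)*43 = 0/(-12*1 + 24) + 4*43 = 0/(-12 + 24) + 172 = 0/12 + 172 = 0*(1/12) + 172 = 0 + 172 = 172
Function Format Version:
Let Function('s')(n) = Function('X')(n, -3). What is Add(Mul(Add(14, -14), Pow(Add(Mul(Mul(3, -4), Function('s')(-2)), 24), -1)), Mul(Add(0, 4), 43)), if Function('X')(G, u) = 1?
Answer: 172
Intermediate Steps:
Function('s')(n) = 1
Add(Mul(Add(14, -14), Pow(Add(Mul(Mul(3, -4), Function('s')(-2)), 24), -1)), Mul(Add(0, 4), 43)) = Add(Mul(Add(14, -14), Pow(Add(Mul(Mul(3, -4), 1), 24), -1)), Mul(Add(0, 4), 43)) = Add(Mul(0, Pow(Add(Mul(-12, 1), 24), -1)), Mul(4, 43)) = Add(Mul(0, Pow(Add(-12, 24), -1)), 172) = Add(Mul(0, Pow(12, -1)), 172) = Add(Mul(0, Rational(1, 12)), 172) = Add(0, 172) = 172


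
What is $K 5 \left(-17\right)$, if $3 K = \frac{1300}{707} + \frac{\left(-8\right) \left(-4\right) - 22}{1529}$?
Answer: $- \frac{169555450}{3243009} \approx -52.283$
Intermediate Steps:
$K = \frac{1994770}{3243009}$ ($K = \frac{\frac{1300}{707} + \frac{\left(-8\right) \left(-4\right) - 22}{1529}}{3} = \frac{1300 \cdot \frac{1}{707} + \left(32 - 22\right) \frac{1}{1529}}{3} = \frac{\frac{1300}{707} + 10 \cdot \frac{1}{1529}}{3} = \frac{\frac{1300}{707} + \frac{10}{1529}}{3} = \frac{1}{3} \cdot \frac{1994770}{1081003} = \frac{1994770}{3243009} \approx 0.6151$)
$K 5 \left(-17\right) = \frac{1994770 \cdot 5 \left(-17\right)}{3243009} = \frac{1994770}{3243009} \left(-85\right) = - \frac{169555450}{3243009}$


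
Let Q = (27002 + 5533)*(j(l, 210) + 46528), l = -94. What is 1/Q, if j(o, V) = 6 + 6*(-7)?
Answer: 1/1512617220 ≈ 6.6111e-10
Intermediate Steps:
j(o, V) = -36 (j(o, V) = 6 - 42 = -36)
Q = 1512617220 (Q = (27002 + 5533)*(-36 + 46528) = 32535*46492 = 1512617220)
1/Q = 1/1512617220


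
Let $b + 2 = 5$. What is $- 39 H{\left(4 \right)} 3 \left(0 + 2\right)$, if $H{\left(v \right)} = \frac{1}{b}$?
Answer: $-78$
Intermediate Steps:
$b = 3$ ($b = -2 + 5 = 3$)
$H{\left(v \right)} = \frac{1}{3}$
$- 39 H{\left(4 \right)} 3 \left(0 + 2\right) = \left(-39\right) \frac{1}{3} \cdot 3 \left(0 + 2\right) = - 13 \cdot 3 \cdot 2 = \left(-13\right) 6 = -78$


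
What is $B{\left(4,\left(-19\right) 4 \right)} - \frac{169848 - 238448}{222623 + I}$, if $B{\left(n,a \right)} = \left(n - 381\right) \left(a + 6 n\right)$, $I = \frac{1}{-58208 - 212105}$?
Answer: $\frac{589872959298296}{30088945499} \approx 19604.0$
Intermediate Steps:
$I = - \frac{1}{270313}$ ($I = \frac{1}{-270313} = - \frac{1}{270313} \approx -3.6994 \cdot 10^{-6}$)
$B{\left(n,a \right)} = \left(-381 + n\right) \left(a + 6 n\right)$
$B{\left(4,\left(-19\right) 4 \right)} - \frac{169848 - 238448}{222623 + I} = \left(\left(-2286\right) 4 - 381 \left(\left(-19\right) 4\right) + 6 \cdot 4^{2} + \left(-19\right) 4 \cdot 4\right) - \frac{169848 - 238448}{222623 - \frac{1}{270313}} = \left(-9144 - -28956 + 6 \cdot 16 - 304\right) - - \frac{68600}{\frac{60177890998}{270313}} = \left(-9144 + 28956 + 96 - 304\right) - \left(-68600\right) \frac{270313}{60177890998} = 19604 - - \frac{9271735900}{30088945499} = 19604 + \frac{9271735900}{30088945499} = \frac{589872959298296}{30088945499}$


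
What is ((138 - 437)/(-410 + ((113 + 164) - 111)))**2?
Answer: 89401/59536 ≈ 1.5016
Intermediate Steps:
((138 - 437)/(-410 + ((113 + 164) - 111)))**2 = (-299/(-410 + (277 - 111)))**2 = (-299/(-410 + 166))**2 = (-299/(-244))**2 = (-299*(-1/244))**2 = (299/244)**2 = 89401/59536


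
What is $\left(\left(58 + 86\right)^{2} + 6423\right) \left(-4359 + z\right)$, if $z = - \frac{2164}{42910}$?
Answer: $- \frac{2540002753893}{21455} \approx -1.1839 \cdot 10^{8}$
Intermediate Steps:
$z = - \frac{1082}{21455}$ ($z = \left(-2164\right) \frac{1}{42910} = - \frac{1082}{21455} \approx -0.050431$)
$\left(\left(58 + 86\right)^{2} + 6423\right) \left(-4359 + z\right) = \left(\left(58 + 86\right)^{2} + 6423\right) \left(-4359 - \frac{1082}{21455}\right) = \left(144^{2} + 6423\right) \left(- \frac{93523427}{21455}\right) = \left(20736 + 6423\right) \left(- \frac{93523427}{21455}\right) = 27159 \left(- \frac{93523427}{21455}\right) = - \frac{2540002753893}{21455}$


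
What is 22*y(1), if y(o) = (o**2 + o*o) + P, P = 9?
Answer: 242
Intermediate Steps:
y(o) = 9 + 2*o**2 (y(o) = (o**2 + o*o) + 9 = (o**2 + o**2) + 9 = 2*o**2 + 9 = 9 + 2*o**2)
22*y(1) = 22*(9 + 2*1**2) = 22*(9 + 2*1) = 22*(9 + 2) = 22*11 = 242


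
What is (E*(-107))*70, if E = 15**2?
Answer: -1685250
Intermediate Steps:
E = 225
(E*(-107))*70 = (225*(-107))*70 = -24075*70 = -1685250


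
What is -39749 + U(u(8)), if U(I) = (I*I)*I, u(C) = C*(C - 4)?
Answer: -6981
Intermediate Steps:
u(C) = C*(-4 + C)
U(I) = I³ (U(I) = I²*I = I³)
-39749 + U(u(8)) = -39749 + (8*(-4 + 8))³ = -39749 + (8*4)³ = -39749 + 32³ = -39749 + 32768 = -6981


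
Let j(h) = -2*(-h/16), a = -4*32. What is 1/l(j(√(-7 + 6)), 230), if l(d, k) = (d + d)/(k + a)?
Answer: -408*I ≈ -408.0*I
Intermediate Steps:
a = -128
j(h) = h/8 (j(h) = -(-1)*h/8 = h/8)
l(d, k) = 2*d/(-128 + k) (l(d, k) = (d + d)/(k - 128) = (2*d)/(-128 + k) = 2*d/(-128 + k))
1/l(j(√(-7 + 6)), 230) = 1/(2*(√(-7 + 6)/8)/(-128 + 230)) = 1/(2*(√(-1)/8)/102) = 1/(2*(I/8)*(1/102)) = 1/(I/408) = -408*I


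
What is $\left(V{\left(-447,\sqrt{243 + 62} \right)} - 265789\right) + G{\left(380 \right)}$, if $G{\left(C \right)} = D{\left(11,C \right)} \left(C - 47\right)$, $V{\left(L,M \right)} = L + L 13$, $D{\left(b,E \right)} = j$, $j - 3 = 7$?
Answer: $-268717$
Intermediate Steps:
$j = 10$ ($j = 3 + 7 = 10$)
$D{\left(b,E \right)} = 10$
$V{\left(L,M \right)} = 14 L$ ($V{\left(L,M \right)} = L + 13 L = 14 L$)
$G{\left(C \right)} = -470 + 10 C$ ($G{\left(C \right)} = 10 \left(C - 47\right) = 10 \left(-47 + C\right) = -470 + 10 C$)
$\left(V{\left(-447,\sqrt{243 + 62} \right)} - 265789\right) + G{\left(380 \right)} = \left(14 \left(-447\right) - 265789\right) + \left(-470 + 10 \cdot 380\right) = \left(-6258 - 265789\right) + \left(-470 + 3800\right) = -272047 + 3330 = -268717$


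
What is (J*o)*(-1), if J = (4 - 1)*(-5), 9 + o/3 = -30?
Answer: -1755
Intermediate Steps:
o = -117 (o = -27 + 3*(-30) = -27 - 90 = -117)
J = -15 (J = 3*(-5) = -15)
(J*o)*(-1) = -15*(-117)*(-1) = 1755*(-1) = -1755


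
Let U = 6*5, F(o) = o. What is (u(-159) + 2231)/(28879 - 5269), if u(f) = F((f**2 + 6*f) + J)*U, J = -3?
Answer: 731951/23610 ≈ 31.002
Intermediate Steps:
U = 30
u(f) = -90 + 30*f**2 + 180*f (u(f) = ((f**2 + 6*f) - 3)*30 = (-3 + f**2 + 6*f)*30 = -90 + 30*f**2 + 180*f)
(u(-159) + 2231)/(28879 - 5269) = ((-90 + 30*(-159)**2 + 180*(-159)) + 2231)/(28879 - 5269) = ((-90 + 30*25281 - 28620) + 2231)/23610 = ((-90 + 758430 - 28620) + 2231)*(1/23610) = (729720 + 2231)*(1/23610) = 731951*(1/23610) = 731951/23610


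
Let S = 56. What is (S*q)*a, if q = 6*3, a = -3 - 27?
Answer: -30240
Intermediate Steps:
a = -30
q = 18
(S*q)*a = (56*18)*(-30) = 1008*(-30) = -30240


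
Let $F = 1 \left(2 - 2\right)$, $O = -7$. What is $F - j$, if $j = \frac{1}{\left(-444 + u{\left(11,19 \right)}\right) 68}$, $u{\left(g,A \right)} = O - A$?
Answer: $\frac{1}{31960} \approx 3.1289 \cdot 10^{-5}$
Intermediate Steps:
$u{\left(g,A \right)} = -7 - A$
$j = - \frac{1}{31960}$ ($j = \frac{1}{\left(-444 - 26\right) 68} = \frac{1}{-444 - 26} \cdot \frac{1}{68} = \frac{1}{-470} \cdot \frac{1}{68} = \left(- \frac{1}{470}\right) \frac{1}{68} = - \frac{1}{31960} \approx -3.1289 \cdot 10^{-5}$)
$F = 0$ ($F = 1 \cdot 0 = 0$)
$F - j = 0 - - \frac{1}{31960} = 0 + \frac{1}{31960} = \frac{1}{31960}$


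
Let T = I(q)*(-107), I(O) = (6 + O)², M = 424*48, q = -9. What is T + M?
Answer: 19389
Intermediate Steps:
M = 20352
T = -963 (T = (6 - 9)²*(-107) = (-3)²*(-107) = 9*(-107) = -963)
T + M = -963 + 20352 = 19389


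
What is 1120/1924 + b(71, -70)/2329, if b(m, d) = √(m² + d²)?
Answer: 280/481 + √9941/2329 ≈ 0.62493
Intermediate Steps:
b(m, d) = √(d² + m²)
1120/1924 + b(71, -70)/2329 = 1120/1924 + √((-70)² + 71²)/2329 = 1120*(1/1924) + √(4900 + 5041)*(1/2329) = 280/481 + √9941*(1/2329) = 280/481 + √9941/2329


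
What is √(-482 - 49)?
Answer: 3*I*√59 ≈ 23.043*I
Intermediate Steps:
√(-482 - 49) = √(-531) = 3*I*√59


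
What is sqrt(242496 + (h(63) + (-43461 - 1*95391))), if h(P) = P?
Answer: 3*sqrt(11523) ≈ 322.04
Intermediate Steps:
sqrt(242496 + (h(63) + (-43461 - 1*95391))) = sqrt(242496 + (63 + (-43461 - 1*95391))) = sqrt(242496 + (63 + (-43461 - 95391))) = sqrt(242496 + (63 - 138852)) = sqrt(242496 - 138789) = sqrt(103707) = 3*sqrt(11523)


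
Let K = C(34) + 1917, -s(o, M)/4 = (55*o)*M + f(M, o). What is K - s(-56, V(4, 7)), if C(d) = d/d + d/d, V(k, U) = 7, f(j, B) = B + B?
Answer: -84769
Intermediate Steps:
f(j, B) = 2*B
s(o, M) = -8*o - 220*M*o (s(o, M) = -4*((55*o)*M + 2*o) = -4*(55*M*o + 2*o) = -4*(2*o + 55*M*o) = -8*o - 220*M*o)
C(d) = 2 (C(d) = 1 + 1 = 2)
K = 1919 (K = 2 + 1917 = 1919)
K - s(-56, V(4, 7)) = 1919 - 4*(-56)*(-2 - 55*7) = 1919 - 4*(-56)*(-2 - 385) = 1919 - 4*(-56)*(-387) = 1919 - 1*86688 = 1919 - 86688 = -84769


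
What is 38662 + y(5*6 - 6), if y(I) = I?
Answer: 38686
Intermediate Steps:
38662 + y(5*6 - 6) = 38662 + (5*6 - 6) = 38662 + (30 - 6) = 38662 + 24 = 38686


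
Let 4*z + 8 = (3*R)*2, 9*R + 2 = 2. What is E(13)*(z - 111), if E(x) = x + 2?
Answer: -1695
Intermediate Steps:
R = 0 (R = -2/9 + (⅑)*2 = -2/9 + 2/9 = 0)
E(x) = 2 + x
z = -2 (z = -2 + ((3*0)*2)/4 = -2 + (0*2)/4 = -2 + (¼)*0 = -2 + 0 = -2)
E(13)*(z - 111) = (2 + 13)*(-2 - 111) = 15*(-113) = -1695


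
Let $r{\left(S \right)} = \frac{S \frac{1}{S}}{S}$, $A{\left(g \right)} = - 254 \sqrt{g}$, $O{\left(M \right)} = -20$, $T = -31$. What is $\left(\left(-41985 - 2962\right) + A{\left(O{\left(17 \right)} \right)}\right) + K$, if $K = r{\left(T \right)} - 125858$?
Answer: $- \frac{5294956}{31} - 508 i \sqrt{5} \approx -1.7081 \cdot 10^{5} - 1135.9 i$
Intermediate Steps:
$r{\left(S \right)} = \frac{1}{S}$ ($r{\left(S \right)} = 1 \frac{1}{S} = \frac{1}{S}$)
$K = - \frac{3901599}{31}$ ($K = \frac{1}{-31} - 125858 = - \frac{1}{31} - 125858 = - \frac{3901599}{31} \approx -1.2586 \cdot 10^{5}$)
$\left(\left(-41985 - 2962\right) + A{\left(O{\left(17 \right)} \right)}\right) + K = \left(\left(-41985 - 2962\right) - 254 \sqrt{-20}\right) - \frac{3901599}{31} = \left(\left(-41985 - 2962\right) - 254 \cdot 2 i \sqrt{5}\right) - \frac{3901599}{31} = \left(-44947 - 508 i \sqrt{5}\right) - \frac{3901599}{31} = - \frac{5294956}{31} - 508 i \sqrt{5}$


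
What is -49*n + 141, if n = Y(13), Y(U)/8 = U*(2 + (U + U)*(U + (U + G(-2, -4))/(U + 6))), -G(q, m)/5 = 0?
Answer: -34639929/19 ≈ -1.8232e+6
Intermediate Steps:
G(q, m) = 0 (G(q, m) = -5*0 = 0)
Y(U) = 8*U*(2 + 2*U*(U + U/(6 + U))) (Y(U) = 8*(U*(2 + (U + U)*(U + (U + 0)/(U + 6)))) = 8*(U*(2 + (2*U)*(U + U/(6 + U)))) = 8*(U*(2 + 2*U*(U + U/(6 + U)))) = 8*U*(2 + 2*U*(U + U/(6 + U))))
n = 706992/19 (n = 16*13*(6 + 13 + 13**3 + 7*13**2)/(6 + 13) = 16*13*(6 + 13 + 2197 + 7*169)/19 = 16*13*(1/19)*(6 + 13 + 2197 + 1183) = 16*13*(1/19)*3399 = 706992/19 ≈ 37210.)
-49*n + 141 = -49*706992/19 + 141 = -34642608/19 + 141 = -34639929/19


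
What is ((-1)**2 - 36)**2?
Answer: 1225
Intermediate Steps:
((-1)**2 - 36)**2 = (1 - 36)**2 = (-35)**2 = 1225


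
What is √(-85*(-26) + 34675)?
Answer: √36885 ≈ 192.05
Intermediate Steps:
√(-85*(-26) + 34675) = √(2210 + 34675) = √36885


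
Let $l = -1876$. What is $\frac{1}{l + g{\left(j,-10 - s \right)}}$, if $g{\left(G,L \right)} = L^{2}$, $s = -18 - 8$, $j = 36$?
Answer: $- \frac{1}{1620} \approx -0.00061728$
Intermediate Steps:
$s = -26$
$\frac{1}{l + g{\left(j,-10 - s \right)}} = \frac{1}{-1876 + \left(-10 - -26\right)^{2}} = \frac{1}{-1876 + \left(-10 + 26\right)^{2}} = \frac{1}{-1876 + 16^{2}} = \frac{1}{-1876 + 256} = \frac{1}{-1620} = - \frac{1}{1620}$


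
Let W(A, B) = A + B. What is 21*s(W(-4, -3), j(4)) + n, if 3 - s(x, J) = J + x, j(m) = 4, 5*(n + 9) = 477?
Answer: 1062/5 ≈ 212.40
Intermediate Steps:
n = 432/5 (n = -9 + (1/5)*477 = -9 + 477/5 = 432/5 ≈ 86.400)
s(x, J) = 3 - J - x (s(x, J) = 3 - (J + x) = 3 + (-J - x) = 3 - J - x)
21*s(W(-4, -3), j(4)) + n = 21*(3 - 1*4 - (-4 - 3)) + 432/5 = 21*(3 - 4 - 1*(-7)) + 432/5 = 21*(3 - 4 + 7) + 432/5 = 21*6 + 432/5 = 126 + 432/5 = 1062/5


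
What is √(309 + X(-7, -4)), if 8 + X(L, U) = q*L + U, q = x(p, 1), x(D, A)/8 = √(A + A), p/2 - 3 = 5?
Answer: √(297 - 56*√2) ≈ 14.758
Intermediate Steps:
p = 16 (p = 6 + 2*5 = 6 + 10 = 16)
x(D, A) = 8*√2*√A (x(D, A) = 8*√(A + A) = 8*√(2*A) = 8*(√2*√A) = 8*√2*√A)
q = 8*√2 (q = 8*√2*√1 = 8*√2*1 = 8*√2 ≈ 11.314)
X(L, U) = -8 + U + 8*L*√2 (X(L, U) = -8 + ((8*√2)*L + U) = -8 + (8*L*√2 + U) = -8 + (U + 8*L*√2) = -8 + U + 8*L*√2)
√(309 + X(-7, -4)) = √(309 + (-8 - 4 + 8*(-7)*√2)) = √(309 + (-8 - 4 - 56*√2)) = √(309 + (-12 - 56*√2)) = √(297 - 56*√2)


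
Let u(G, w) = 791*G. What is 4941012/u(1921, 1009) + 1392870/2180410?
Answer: 1288991326149/331315697951 ≈ 3.8905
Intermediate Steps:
4941012/u(1921, 1009) + 1392870/2180410 = 4941012/((791*1921)) + 1392870/2180410 = 4941012/1519511 + 1392870*(1/2180410) = 4941012*(1/1519511) + 139287/218041 = 4941012/1519511 + 139287/218041 = 1288991326149/331315697951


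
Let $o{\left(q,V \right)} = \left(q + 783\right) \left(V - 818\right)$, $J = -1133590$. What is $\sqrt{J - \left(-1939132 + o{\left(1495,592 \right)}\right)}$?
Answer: $29 \sqrt{1570} \approx 1149.1$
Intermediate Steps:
$o{\left(q,V \right)} = \left(-818 + V\right) \left(783 + q\right)$ ($o{\left(q,V \right)} = \left(783 + q\right) \left(-818 + V\right) = \left(-818 + V\right) \left(783 + q\right)$)
$\sqrt{J - \left(-1939132 + o{\left(1495,592 \right)}\right)} = \sqrt{-1133590 - \left(-2579626 - 337870 + 463536\right)} = \sqrt{-1133590 + \left(1939132 - \left(-640494 - 1222910 + 463536 + 885040\right)\right)} = \sqrt{-1133590 + \left(1939132 - -514828\right)} = \sqrt{-1133590 + \left(1939132 + 514828\right)} = \sqrt{-1133590 + 2453960} = \sqrt{1320370} = 29 \sqrt{1570}$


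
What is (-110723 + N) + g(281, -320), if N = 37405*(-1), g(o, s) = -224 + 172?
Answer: -148180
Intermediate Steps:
g(o, s) = -52
N = -37405
(-110723 + N) + g(281, -320) = (-110723 - 37405) - 52 = -148128 - 52 = -148180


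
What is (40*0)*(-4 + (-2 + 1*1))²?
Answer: 0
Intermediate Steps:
(40*0)*(-4 + (-2 + 1*1))² = 0*(-4 + (-2 + 1))² = 0*(-4 - 1)² = 0*(-5)² = 0*25 = 0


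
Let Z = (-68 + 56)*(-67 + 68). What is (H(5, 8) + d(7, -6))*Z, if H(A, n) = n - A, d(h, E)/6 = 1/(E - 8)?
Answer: -216/7 ≈ -30.857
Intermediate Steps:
d(h, E) = 6/(-8 + E) (d(h, E) = 6/(E - 8) = 6/(-8 + E))
Z = -12 (Z = -12*1 = -12)
(H(5, 8) + d(7, -6))*Z = ((8 - 1*5) + 6/(-8 - 6))*(-12) = ((8 - 5) + 6/(-14))*(-12) = (3 + 6*(-1/14))*(-12) = (3 - 3/7)*(-12) = (18/7)*(-12) = -216/7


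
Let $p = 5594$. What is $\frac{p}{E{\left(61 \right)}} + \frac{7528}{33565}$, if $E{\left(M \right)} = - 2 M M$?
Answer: $- \frac{65869617}{124895365} \approx -0.5274$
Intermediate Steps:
$E{\left(M \right)} = - 2 M^{2}$
$\frac{p}{E{\left(61 \right)}} + \frac{7528}{33565} = \frac{5594}{\left(-2\right) 61^{2}} + \frac{7528}{33565} = \frac{5594}{\left(-2\right) 3721} + 7528 \cdot \frac{1}{33565} = \frac{5594}{-7442} + \frac{7528}{33565} = 5594 \left(- \frac{1}{7442}\right) + \frac{7528}{33565} = - \frac{2797}{3721} + \frac{7528}{33565} = - \frac{65869617}{124895365}$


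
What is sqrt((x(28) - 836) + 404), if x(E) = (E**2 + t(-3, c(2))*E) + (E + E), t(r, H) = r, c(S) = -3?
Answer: 18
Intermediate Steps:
x(E) = E**2 - E (x(E) = (E**2 - 3*E) + (E + E) = (E**2 - 3*E) + 2*E = E**2 - E)
sqrt((x(28) - 836) + 404) = sqrt((28*(-1 + 28) - 836) + 404) = sqrt((28*27 - 836) + 404) = sqrt((756 - 836) + 404) = sqrt(-80 + 404) = sqrt(324) = 18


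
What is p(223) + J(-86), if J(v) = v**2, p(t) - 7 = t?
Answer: 7626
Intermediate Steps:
p(t) = 7 + t
p(223) + J(-86) = (7 + 223) + (-86)**2 = 230 + 7396 = 7626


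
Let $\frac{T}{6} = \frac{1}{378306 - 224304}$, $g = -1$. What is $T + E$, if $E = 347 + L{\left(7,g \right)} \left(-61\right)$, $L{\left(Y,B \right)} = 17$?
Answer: $- \frac{17710229}{25667} \approx -690.0$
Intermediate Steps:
$T = \frac{1}{25667}$ ($T = \frac{6}{378306 - 224304} = \frac{6}{154002} = 6 \cdot \frac{1}{154002} = \frac{1}{25667} \approx 3.8961 \cdot 10^{-5}$)
$E = -690$ ($E = 347 + 17 \left(-61\right) = 347 - 1037 = -690$)
$T + E = \frac{1}{25667} - 690 = - \frac{17710229}{25667}$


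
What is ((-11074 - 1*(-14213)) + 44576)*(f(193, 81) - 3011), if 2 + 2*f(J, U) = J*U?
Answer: 458493435/2 ≈ 2.2925e+8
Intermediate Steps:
f(J, U) = -1 + J*U/2 (f(J, U) = -1 + (J*U)/2 = -1 + J*U/2)
((-11074 - 1*(-14213)) + 44576)*(f(193, 81) - 3011) = ((-11074 - 1*(-14213)) + 44576)*((-1 + (½)*193*81) - 3011) = ((-11074 + 14213) + 44576)*((-1 + 15633/2) - 3011) = (3139 + 44576)*(15631/2 - 3011) = 47715*(9609/2) = 458493435/2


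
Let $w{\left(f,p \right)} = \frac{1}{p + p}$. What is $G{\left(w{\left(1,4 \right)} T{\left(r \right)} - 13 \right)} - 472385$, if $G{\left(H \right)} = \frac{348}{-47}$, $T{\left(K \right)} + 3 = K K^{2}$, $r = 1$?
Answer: $- \frac{22202443}{47} \approx -4.7239 \cdot 10^{5}$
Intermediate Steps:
$w{\left(f,p \right)} = \frac{1}{2 p}$
$T{\left(K \right)} = -3 + K^{3}$ ($T{\left(K \right)} = -3 + K K^{2} = -3 + K^{3}$)
$G{\left(H \right)} = - \frac{348}{47}$ ($G{\left(H \right)} = 348 \left(- \frac{1}{47}\right) = - \frac{348}{47}$)
$G{\left(w{\left(1,4 \right)} T{\left(r \right)} - 13 \right)} - 472385 = - \frac{348}{47} - 472385 = - \frac{22202443}{47}$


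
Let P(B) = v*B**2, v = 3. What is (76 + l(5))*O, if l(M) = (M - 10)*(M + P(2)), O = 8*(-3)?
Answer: 216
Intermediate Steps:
O = -24
P(B) = 3*B**2
l(M) = (-10 + M)*(12 + M) (l(M) = (M - 10)*(M + 3*2**2) = (-10 + M)*(M + 3*4) = (-10 + M)*(M + 12) = (-10 + M)*(12 + M))
(76 + l(5))*O = (76 + (-120 + 5**2 + 2*5))*(-24) = (76 + (-120 + 25 + 10))*(-24) = (76 - 85)*(-24) = -9*(-24) = 216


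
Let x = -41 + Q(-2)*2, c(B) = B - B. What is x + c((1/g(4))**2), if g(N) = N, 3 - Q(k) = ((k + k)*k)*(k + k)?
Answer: 29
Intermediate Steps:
Q(k) = 3 - 4*k**3 (Q(k) = 3 - (k + k)*k*(k + k) = 3 - (2*k)*k*2*k = 3 - 2*k**2*2*k = 3 - 4*k**3)
c(B) = 0
x = 29 (x = -41 + (3 - 4*(-2)**3)*2 = -41 + (3 - 4*(-8))*2 = -41 + (3 + 32)*2 = -41 + 35*2 = -41 + 70 = 29)
x + c((1/g(4))**2) = 29 + 0 = 29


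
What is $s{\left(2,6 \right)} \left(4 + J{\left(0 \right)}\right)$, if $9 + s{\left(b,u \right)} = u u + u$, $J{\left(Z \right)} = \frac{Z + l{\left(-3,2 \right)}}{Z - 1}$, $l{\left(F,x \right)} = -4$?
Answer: $264$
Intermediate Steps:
$J{\left(Z \right)} = \frac{-4 + Z}{-1 + Z}$ ($J{\left(Z \right)} = \frac{Z - 4}{Z - 1} = \frac{-4 + Z}{-1 + Z}$)
$s{\left(b,u \right)} = -9 + u + u^{2}$ ($s{\left(b,u \right)} = -9 + \left(u u + u\right) = -9 + \left(u^{2} + u\right) = -9 + \left(u + u^{2}\right) = -9 + u + u^{2}$)
$s{\left(2,6 \right)} \left(4 + J{\left(0 \right)}\right) = \left(-9 + 6 + 6^{2}\right) \left(4 + \frac{-4 + 0}{-1 + 0}\right) = \left(-9 + 6 + 36\right) \left(4 + \frac{1}{-1} \left(-4\right)\right) = 33 \left(4 - -4\right) = 33 \left(4 + 4\right) = 33 \cdot 8 = 264$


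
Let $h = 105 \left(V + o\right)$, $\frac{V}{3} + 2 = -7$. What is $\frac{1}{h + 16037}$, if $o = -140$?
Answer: $- \frac{1}{1498} \approx -0.00066756$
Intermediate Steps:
$V = -27$ ($V = -6 + 3 \left(-7\right) = -6 - 21 = -27$)
$h = -17535$ ($h = 105 \left(-27 - 140\right) = 105 \left(-167\right) = -17535$)
$\frac{1}{h + 16037} = \frac{1}{-17535 + 16037} = \frac{1}{-1498} = - \frac{1}{1498}$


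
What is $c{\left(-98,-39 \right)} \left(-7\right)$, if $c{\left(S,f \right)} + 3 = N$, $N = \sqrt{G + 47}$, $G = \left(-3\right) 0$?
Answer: $21 - 7 \sqrt{47} \approx -26.99$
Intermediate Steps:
$G = 0$
$N = \sqrt{47}$ ($N = \sqrt{0 + 47} = \sqrt{47} \approx 6.8557$)
$c{\left(S,f \right)} = -3 + \sqrt{47}$
$c{\left(-98,-39 \right)} \left(-7\right) = \left(-3 + \sqrt{47}\right) \left(-7\right) = 21 - 7 \sqrt{47}$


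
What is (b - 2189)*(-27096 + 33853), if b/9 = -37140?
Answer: -2273385893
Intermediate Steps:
b = -334260 (b = 9*(-37140) = -334260)
(b - 2189)*(-27096 + 33853) = (-334260 - 2189)*(-27096 + 33853) = -336449*6757 = -2273385893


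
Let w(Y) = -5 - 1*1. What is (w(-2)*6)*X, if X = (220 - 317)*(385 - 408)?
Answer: -80316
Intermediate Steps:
w(Y) = -6 (w(Y) = -5 - 1 = -6)
X = 2231 (X = -97*(-23) = 2231)
(w(-2)*6)*X = -6*6*2231 = -36*2231 = -80316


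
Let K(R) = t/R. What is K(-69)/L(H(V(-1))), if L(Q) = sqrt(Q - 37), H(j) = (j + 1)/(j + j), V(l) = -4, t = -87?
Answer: -58*I*sqrt(586)/6739 ≈ -0.20834*I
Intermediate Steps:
H(j) = (1 + j)/(2*j) (H(j) = (1 + j)/((2*j)) = (1 + j)*(1/(2*j)) = (1 + j)/(2*j))
K(R) = -87/R
L(Q) = sqrt(-37 + Q)
K(-69)/L(H(V(-1))) = (-87/(-69))/(sqrt(-37 + (1/2)*(1 - 4)/(-4))) = (-87*(-1/69))/(sqrt(-37 + (1/2)*(-1/4)*(-3))) = 29/(23*(sqrt(-37 + 3/8))) = 29/(23*(sqrt(-293/8))) = 29/(23*((I*sqrt(586)/4))) = 29*(-2*I*sqrt(586)/293)/23 = -58*I*sqrt(586)/6739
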